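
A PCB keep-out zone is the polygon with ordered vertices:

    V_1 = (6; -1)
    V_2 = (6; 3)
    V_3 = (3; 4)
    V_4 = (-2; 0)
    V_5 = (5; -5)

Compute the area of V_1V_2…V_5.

Cross-terms: 24, 15, 8, 10, 25  ⇒  Σ = 82
Area = |Σ|/2 = 41.

41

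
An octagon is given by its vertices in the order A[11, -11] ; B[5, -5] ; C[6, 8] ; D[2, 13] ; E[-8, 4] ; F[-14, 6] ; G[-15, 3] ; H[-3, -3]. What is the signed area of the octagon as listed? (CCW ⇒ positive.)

Apply Gauss's area formula: 2A = Σ (x_i·y_{i+1} − x_{i+1}·y_i), indices taken mod 8.
Σ = (0) + (70) + (62) + (112) + (8) + (48) + (54) + (66) = 420
Signed area = Σ/2 = 210 (positive ⇒ counter-clockwise traversal).

210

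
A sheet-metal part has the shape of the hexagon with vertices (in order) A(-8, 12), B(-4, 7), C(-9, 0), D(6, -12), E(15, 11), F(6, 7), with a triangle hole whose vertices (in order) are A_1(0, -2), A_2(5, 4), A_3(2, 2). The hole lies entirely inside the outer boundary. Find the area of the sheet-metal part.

284

Outer boundary:
A→B: (-8)(7) − (-4)(12) = -8
B→C: (-4)(0) − (-9)(7) = 63
C→D: (-9)(-12) − (6)(0) = 108
D→E: (6)(11) − (15)(-12) = 246
E→F: (15)(7) − (6)(11) = 39
F→A: (6)(12) − (-8)(7) = 128
Σ = 576
Area = |Σ|/2 = 288.
Hole:
Σ = (10) + (2) + (-4) = 8
Area = |Σ|/2 = 4.
Net area = 288 − 4 = 284.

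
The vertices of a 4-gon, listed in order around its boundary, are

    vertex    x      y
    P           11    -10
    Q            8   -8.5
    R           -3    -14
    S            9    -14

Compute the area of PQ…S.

40.5

Σ = (-13.5) + (-137.5) + (168) + (64) = 81
Area = |Σ|/2 = 40.5.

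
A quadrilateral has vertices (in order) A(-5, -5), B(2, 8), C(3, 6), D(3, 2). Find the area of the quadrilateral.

29.5

Σ = (-30) + (-12) + (-12) + (-5) = -59
Area = |Σ|/2 = 29.5.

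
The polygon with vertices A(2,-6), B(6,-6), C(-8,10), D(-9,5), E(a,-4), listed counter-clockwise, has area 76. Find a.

Write out the shoelace sum; only the two edges meeting at E involve a:
2·Area = [((-9)·(-4) − a·5) + (a·(-6) − 2·(-4))] + 86
       = -11·a + 130 = 152
⇒ a = -2.

-2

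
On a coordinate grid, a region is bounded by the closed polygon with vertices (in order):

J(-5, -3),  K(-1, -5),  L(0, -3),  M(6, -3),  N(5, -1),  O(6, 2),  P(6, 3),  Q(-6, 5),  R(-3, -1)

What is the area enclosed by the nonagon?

J→K: (-5)(-5) − (-1)(-3) = 22
K→L: (-1)(-3) − (0)(-5) = 3
L→M: (0)(-3) − (6)(-3) = 18
M→N: (6)(-1) − (5)(-3) = 9
N→O: (5)(2) − (6)(-1) = 16
O→P: (6)(3) − (6)(2) = 6
P→Q: (6)(5) − (-6)(3) = 48
Q→R: (-6)(-1) − (-3)(5) = 21
R→J: (-3)(-3) − (-5)(-1) = 4
Σ = 147
Area = |Σ|/2 = 73.5.

73.5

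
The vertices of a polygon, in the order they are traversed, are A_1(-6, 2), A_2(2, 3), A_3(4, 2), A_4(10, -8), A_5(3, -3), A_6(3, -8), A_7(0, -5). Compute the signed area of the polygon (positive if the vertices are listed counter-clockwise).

-74

Σ = (-22) + (-8) + (-52) + (-6) + (-15) + (-15) + (-30) = -148
Signed area = Σ/2 = -74 (negative ⇒ clockwise traversal).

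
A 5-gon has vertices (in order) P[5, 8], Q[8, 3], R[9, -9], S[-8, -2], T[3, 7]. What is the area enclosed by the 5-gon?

Apply the shoelace (surveyor's) formula: 2A = Σ (x_i·y_{i+1} − x_{i+1}·y_i), indices taken mod 5.
P→Q: (5)(3) − (8)(8) = -49
Q→R: (8)(-9) − (9)(3) = -99
R→S: (9)(-2) − (-8)(-9) = -90
S→T: (-8)(7) − (3)(-2) = -50
T→P: (3)(8) − (5)(7) = -11
Σ = -299
Area = |Σ|/2 = 149.5.

149.5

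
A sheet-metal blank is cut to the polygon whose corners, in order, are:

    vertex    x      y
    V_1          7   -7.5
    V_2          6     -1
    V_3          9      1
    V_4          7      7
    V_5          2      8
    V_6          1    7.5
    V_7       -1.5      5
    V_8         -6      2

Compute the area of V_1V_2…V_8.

Apply Gauss's area formula: 2A = Σ (x_i·y_{i+1} − x_{i+1}·y_i), indices taken mod 8.
Σ = (38) + (15) + (56) + (42) + (7) + (16.25) + (27) + (31) = 232.25
Area = |Σ|/2 = 116.125.

116.125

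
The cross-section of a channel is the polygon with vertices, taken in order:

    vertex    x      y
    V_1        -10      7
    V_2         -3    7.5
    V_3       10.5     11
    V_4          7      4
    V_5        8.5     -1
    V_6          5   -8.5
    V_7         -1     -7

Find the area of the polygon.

214.75

Apply Gauss's area formula: 2A = Σ (x_i·y_{i+1} − x_{i+1}·y_i), indices taken mod 7.
V_1→V_2: (-10)(7.5) − (-3)(7) = -54
V_2→V_3: (-3)(11) − (10.5)(7.5) = -111.75
V_3→V_4: (10.5)(4) − (7)(11) = -35
V_4→V_5: (7)(-1) − (8.5)(4) = -41
V_5→V_6: (8.5)(-8.5) − (5)(-1) = -67.25
V_6→V_7: (5)(-7) − (-1)(-8.5) = -43.5
V_7→V_1: (-1)(7) − (-10)(-7) = -77
Σ = -429.5
Area = |Σ|/2 = 214.75.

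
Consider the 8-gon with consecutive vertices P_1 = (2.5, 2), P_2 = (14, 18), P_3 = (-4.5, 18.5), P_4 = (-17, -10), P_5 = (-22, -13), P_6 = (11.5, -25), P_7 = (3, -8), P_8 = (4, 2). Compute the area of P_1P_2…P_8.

Σ = (17) + (340) + (359.5) + (1) + (699.5) + (-17) + (38) + (3) = 1441
Area = |Σ|/2 = 720.5.

720.5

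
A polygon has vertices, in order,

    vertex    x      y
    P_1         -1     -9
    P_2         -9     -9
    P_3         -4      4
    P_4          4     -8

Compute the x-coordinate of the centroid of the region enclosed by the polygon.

-127/43

Apply the surveyor's formula. First the cross-terms c_i = x_i·y_{i+1} − x_{i+1}·y_i:
  -72, -72, 16, -44  ⇒  2A = -172, A = -86.
Then Σ (x_i + x_{i+1})·c_i = 1524, so x̄ = 1524 / (6·(-86)) = -127/43.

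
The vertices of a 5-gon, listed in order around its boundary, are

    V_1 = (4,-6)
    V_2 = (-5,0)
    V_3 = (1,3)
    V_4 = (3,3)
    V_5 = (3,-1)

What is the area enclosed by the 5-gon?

38.5

Apply the surveyor's formula: 2A = Σ (x_i·y_{i+1} − x_{i+1}·y_i), indices taken mod 5.
Cross-terms: -30, -15, -6, -12, -14  ⇒  Σ = -77
Area = |Σ|/2 = 38.5.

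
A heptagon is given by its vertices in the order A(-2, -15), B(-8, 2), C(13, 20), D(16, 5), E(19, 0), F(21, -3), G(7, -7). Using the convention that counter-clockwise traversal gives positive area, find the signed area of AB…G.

Cross-terms: -124, -186, -255, -95, -57, -126, -119  ⇒  Σ = -962
Signed area = Σ/2 = -481 (negative ⇒ clockwise traversal).

-481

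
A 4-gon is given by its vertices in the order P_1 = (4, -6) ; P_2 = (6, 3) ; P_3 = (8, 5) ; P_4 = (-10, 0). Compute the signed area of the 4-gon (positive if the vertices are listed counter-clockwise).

82

Apply the surveyor's formula: 2A = Σ (x_i·y_{i+1} − x_{i+1}·y_i), indices taken mod 4.
Σ = (48) + (6) + (50) + (60) = 164
Signed area = Σ/2 = 82 (positive ⇒ counter-clockwise traversal).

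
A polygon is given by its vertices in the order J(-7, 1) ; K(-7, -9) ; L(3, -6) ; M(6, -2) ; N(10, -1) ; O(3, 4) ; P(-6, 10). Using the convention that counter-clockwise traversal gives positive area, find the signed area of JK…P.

172

J→K: (-7)(-9) − (-7)(1) = 70
K→L: (-7)(-6) − (3)(-9) = 69
L→M: (3)(-2) − (6)(-6) = 30
M→N: (6)(-1) − (10)(-2) = 14
N→O: (10)(4) − (3)(-1) = 43
O→P: (3)(10) − (-6)(4) = 54
P→J: (-6)(1) − (-7)(10) = 64
Σ = 344
Signed area = Σ/2 = 172 (positive ⇒ counter-clockwise traversal).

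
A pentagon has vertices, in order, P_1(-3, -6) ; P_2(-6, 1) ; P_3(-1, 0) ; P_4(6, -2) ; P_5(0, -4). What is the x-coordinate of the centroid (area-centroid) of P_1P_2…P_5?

-41/36

Apply Gauss's area formula. First the cross-terms c_i = x_i·y_{i+1} − x_{i+1}·y_i:
  -39, 1, 2, -24, -12  ⇒  2A = -72, A = -36.
Then Σ (x_i + x_{i+1})·c_i = 246, so x̄ = 246 / (6·(-36)) = -41/36.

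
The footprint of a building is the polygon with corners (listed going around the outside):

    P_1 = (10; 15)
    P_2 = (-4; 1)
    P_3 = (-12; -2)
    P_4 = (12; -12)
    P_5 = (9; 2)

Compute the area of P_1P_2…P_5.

Cross-terms: 70, 20, 168, 132, 115  ⇒  Σ = 505
Area = |Σ|/2 = 252.5.

252.5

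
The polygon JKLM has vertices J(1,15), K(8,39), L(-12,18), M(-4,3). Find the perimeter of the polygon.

|JK| = √((7)² + (24)²) = √625 = 25
|KL| = √((-20)² + (-21)²) = √841 = 29
|LM| = √((8)² + (-15)²) = √289 = 17
|MJ| = √((5)² + (12)²) = √169 = 13
Perimeter = 25 + 29 + 17 + 13 = 84.

84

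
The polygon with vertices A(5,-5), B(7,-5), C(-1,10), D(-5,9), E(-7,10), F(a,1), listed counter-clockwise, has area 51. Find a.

1

The doubled signed area Σ (x_i y_{i+1} − x_{i+1} y_i) is linear in a.
With a=0 it equals 117; the coefficient of a is -15 (from the two edges through F).
So -15·a + 117 = 2·51 = 102 ⇒ a = 1.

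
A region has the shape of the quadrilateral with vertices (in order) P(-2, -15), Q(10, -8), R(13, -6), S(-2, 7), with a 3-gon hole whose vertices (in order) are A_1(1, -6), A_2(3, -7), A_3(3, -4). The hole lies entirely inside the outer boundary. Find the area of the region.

163.5

Outer boundary:
P→Q: (-2)(-8) − (10)(-15) = 166
Q→R: (10)(-6) − (13)(-8) = 44
R→S: (13)(7) − (-2)(-6) = 79
S→P: (-2)(-15) − (-2)(7) = 44
Σ = 333
Area = |Σ|/2 = 166.5.
Hole:
Apply the surveyor's formula: 2A = Σ (x_i·y_{i+1} − x_{i+1}·y_i), indices taken mod 3.
A_1→A_2: (1)(-7) − (3)(-6) = 11
A_2→A_3: (3)(-4) − (3)(-7) = 9
A_3→A_1: (3)(-6) − (1)(-4) = -14
Σ = 6
Area = |Σ|/2 = 3.
Net area = 166.5 − 3 = 163.5.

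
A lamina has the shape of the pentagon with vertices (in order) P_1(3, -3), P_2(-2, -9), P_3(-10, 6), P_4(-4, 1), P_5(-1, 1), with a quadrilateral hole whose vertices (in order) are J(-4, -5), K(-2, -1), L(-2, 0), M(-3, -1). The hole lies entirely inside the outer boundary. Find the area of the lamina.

59.5

Outer boundary:
Apply Gauss's area formula: 2A = Σ (x_i·y_{i+1} − x_{i+1}·y_i), indices taken mod 5.
Cross-terms: -33, -102, 14, -3, 0  ⇒  Σ = -124
Area = |Σ|/2 = 62.
Hole:
Cross-terms: -6, -2, 2, 11  ⇒  Σ = 5
Area = |Σ|/2 = 2.5.
Net area = 62 − 2.5 = 59.5.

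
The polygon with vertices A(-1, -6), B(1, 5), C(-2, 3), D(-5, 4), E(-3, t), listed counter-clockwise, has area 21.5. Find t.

2

The doubled signed area Σ (x_i y_{i+1} − x_{i+1} y_i) is linear in t.
With t=0 it equals 51; the coefficient of t is -4 (from the two edges through E).
So -4·t + 51 = 2·21.5 = 43 ⇒ t = 2.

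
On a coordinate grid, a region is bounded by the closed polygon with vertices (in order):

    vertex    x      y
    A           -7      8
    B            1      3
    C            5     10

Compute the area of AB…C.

Cross-terms: -29, -5, 110  ⇒  Σ = 76
Area = |Σ|/2 = 38.

38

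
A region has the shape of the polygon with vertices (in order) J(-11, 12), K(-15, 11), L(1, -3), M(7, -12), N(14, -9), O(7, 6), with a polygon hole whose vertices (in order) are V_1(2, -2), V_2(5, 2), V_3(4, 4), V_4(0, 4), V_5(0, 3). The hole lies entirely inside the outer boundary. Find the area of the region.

234

Outer boundary:
Apply the shoelace (surveyor's) formula: 2A = Σ (x_i·y_{i+1} − x_{i+1}·y_i), indices taken mod 6.
Cross-terms: 59, 34, 9, 105, 147, 150  ⇒  Σ = 504
Area = |Σ|/2 = 252.
Hole:
Cross-terms: 14, 12, 16, 0, -6  ⇒  Σ = 36
Area = |Σ|/2 = 18.
Net area = 252 − 18 = 234.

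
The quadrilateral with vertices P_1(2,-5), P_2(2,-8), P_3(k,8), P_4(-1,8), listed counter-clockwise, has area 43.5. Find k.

Write out the shoelace sum; only the two edges meeting at P_3 involve k:
2·Area = [(2·8 − k·(-8)) + (k·8 − (-1)·8)] + -17
       = 16·k + 7 = 87
⇒ k = 5.

5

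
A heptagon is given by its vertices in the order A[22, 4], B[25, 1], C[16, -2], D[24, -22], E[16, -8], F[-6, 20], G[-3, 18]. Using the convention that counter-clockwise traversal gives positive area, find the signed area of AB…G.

-236

Σ = (-78) + (-66) + (-304) + (160) + (272) + (-48) + (-408) = -472
Signed area = Σ/2 = -236 (negative ⇒ clockwise traversal).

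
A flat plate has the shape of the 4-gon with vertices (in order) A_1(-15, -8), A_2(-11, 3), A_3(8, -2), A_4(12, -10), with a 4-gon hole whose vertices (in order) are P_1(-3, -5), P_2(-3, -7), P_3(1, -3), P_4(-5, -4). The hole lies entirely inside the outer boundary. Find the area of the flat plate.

Outer boundary:
Σ = (-133) + (-2) + (-56) + (-246) = -437
Area = |Σ|/2 = 218.5.
Hole:
Apply Gauss's area formula: 2A = Σ (x_i·y_{i+1} − x_{i+1}·y_i), indices taken mod 4.
Σ = (6) + (16) + (-19) + (13) = 16
Area = |Σ|/2 = 8.
Net area = 218.5 − 8 = 210.5.

210.5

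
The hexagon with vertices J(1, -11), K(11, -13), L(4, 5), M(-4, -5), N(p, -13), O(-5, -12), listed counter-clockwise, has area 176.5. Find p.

Write out the shoelace sum; only the two edges meeting at N involve p:
2·Area = [((-4)·(-13) − p·(-5)) + (p·(-12) − (-5)·(-13))] + 282
       = -7·p + 269 = 353
⇒ p = -12.

-12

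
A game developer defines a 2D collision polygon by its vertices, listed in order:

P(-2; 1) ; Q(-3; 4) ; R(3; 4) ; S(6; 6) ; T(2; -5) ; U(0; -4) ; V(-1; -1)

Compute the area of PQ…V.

46

Apply Gauss's area formula: 2A = Σ (x_i·y_{i+1} − x_{i+1}·y_i), indices taken mod 7.
Σ = (-5) + (-24) + (-6) + (-42) + (-8) + (-4) + (-3) = -92
Area = |Σ|/2 = 46.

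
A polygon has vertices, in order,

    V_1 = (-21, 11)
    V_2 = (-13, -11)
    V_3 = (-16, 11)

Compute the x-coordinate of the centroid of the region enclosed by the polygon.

-50/3

Apply the surveyor's formula. First the cross-terms c_i = x_i·y_{i+1} − x_{i+1}·y_i:
  374, -319, 55  ⇒  2A = 110, A = 55.
Then Σ (x_i + x_{i+1})·c_i = -5500, so x̄ = -5500 / (6·55) = -50/3.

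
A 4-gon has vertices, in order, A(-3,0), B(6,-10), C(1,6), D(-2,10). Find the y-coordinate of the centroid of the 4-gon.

Apply the shoelace formula. First the cross-terms c_i = x_i·y_{i+1} − x_{i+1}·y_i:
  30, 46, 22, 30  ⇒  2A = 128, A = 64.
Then Σ (y_i + y_{i+1})·c_i = 168, so ȳ = 168 / (6·64) = 0.4375.

0.4375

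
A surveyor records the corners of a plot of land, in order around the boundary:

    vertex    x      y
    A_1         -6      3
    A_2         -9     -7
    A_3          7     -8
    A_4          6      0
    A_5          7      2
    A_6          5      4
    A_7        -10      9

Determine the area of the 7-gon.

188.5

Apply Gauss's area formula: 2A = Σ (x_i·y_{i+1} − x_{i+1}·y_i), indices taken mod 7.
A_1→A_2: (-6)(-7) − (-9)(3) = 69
A_2→A_3: (-9)(-8) − (7)(-7) = 121
A_3→A_4: (7)(0) − (6)(-8) = 48
A_4→A_5: (6)(2) − (7)(0) = 12
A_5→A_6: (7)(4) − (5)(2) = 18
A_6→A_7: (5)(9) − (-10)(4) = 85
A_7→A_1: (-10)(3) − (-6)(9) = 24
Σ = 377
Area = |Σ|/2 = 188.5.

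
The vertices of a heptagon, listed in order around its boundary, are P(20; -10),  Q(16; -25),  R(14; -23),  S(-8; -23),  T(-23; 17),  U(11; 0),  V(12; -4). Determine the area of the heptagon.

900

Cross-terms: -340, -18, -506, -665, -187, -44, -40  ⇒  Σ = -1800
Area = |Σ|/2 = 900.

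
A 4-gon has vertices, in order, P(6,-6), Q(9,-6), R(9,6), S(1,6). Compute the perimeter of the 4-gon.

36

|PQ| = √((3)² + (0)²) = √9 = 3
|QR| = √((0)² + (12)²) = √144 = 12
|RS| = √((-8)² + (0)²) = √64 = 8
|SP| = √((5)² + (-12)²) = √169 = 13
Perimeter = 3 + 12 + 8 + 13 = 36.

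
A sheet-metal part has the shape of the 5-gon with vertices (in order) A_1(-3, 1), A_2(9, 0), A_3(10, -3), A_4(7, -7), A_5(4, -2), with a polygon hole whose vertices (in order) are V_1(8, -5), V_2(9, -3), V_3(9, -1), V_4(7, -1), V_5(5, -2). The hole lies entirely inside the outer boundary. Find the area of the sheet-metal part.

Outer boundary:
Apply the shoelace (surveyor's) formula: 2A = Σ (x_i·y_{i+1} − x_{i+1}·y_i), indices taken mod 5.
Σ = (-9) + (-27) + (-49) + (14) + (-2) = -73
Area = |Σ|/2 = 36.5.
Hole:
Σ = (21) + (18) + (-2) + (-9) + (-9) = 19
Area = |Σ|/2 = 9.5.
Net area = 36.5 − 9.5 = 27.

27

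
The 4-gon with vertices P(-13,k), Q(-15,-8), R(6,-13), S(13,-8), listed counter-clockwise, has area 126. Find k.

Write out the shoelace sum; only the two edges meeting at P involve k:
2·Area = [(13·k − (-13)·(-8)) + ((-13)·(-8) − (-15)·k)] + 364
       = 28·k + 364 = 252
⇒ k = -4.

-4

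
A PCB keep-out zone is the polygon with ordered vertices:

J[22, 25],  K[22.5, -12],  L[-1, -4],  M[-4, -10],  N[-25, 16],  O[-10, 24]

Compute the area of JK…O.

1233.25

Apply Gauss's area formula: 2A = Σ (x_i·y_{i+1} − x_{i+1}·y_i), indices taken mod 6.
Σ = (-826.5) + (-102) + (-6) + (-314) + (-440) + (-778) = -2466.5
Area = |Σ|/2 = 1233.25.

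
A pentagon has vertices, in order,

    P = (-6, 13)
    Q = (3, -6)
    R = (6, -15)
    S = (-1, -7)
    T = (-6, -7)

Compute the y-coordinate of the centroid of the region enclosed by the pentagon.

Apply the shoelace formula. First the cross-terms c_i = x_i·y_{i+1} − x_{i+1}·y_i:
  -3, -9, -57, -35, -120  ⇒  2A = -224, A = -112.
Then Σ (y_i + y_{i+1})·c_i = 1192, so ȳ = 1192 / (6·(-112)) = -149/84.

-149/84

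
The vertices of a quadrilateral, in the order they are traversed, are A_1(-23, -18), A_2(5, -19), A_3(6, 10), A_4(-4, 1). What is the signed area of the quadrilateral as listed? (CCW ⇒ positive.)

Apply the surveyor's formula: 2A = Σ (x_i·y_{i+1} − x_{i+1}·y_i), indices taken mod 4.
Cross-terms: 527, 164, 46, 95  ⇒  Σ = 832
Signed area = Σ/2 = 416 (positive ⇒ counter-clockwise traversal).

416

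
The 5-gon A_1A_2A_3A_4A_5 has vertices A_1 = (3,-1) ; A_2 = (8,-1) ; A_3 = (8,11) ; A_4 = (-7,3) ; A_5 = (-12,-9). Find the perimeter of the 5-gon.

64

|A_1A_2| = √((5)² + (0)²) = √25 = 5
|A_2A_3| = √((0)² + (12)²) = √144 = 12
|A_3A_4| = √((-15)² + (-8)²) = √289 = 17
|A_4A_5| = √((-5)² + (-12)²) = √169 = 13
|A_5A_1| = √((15)² + (8)²) = √289 = 17
Perimeter = 5 + 12 + 17 + 13 + 17 = 64.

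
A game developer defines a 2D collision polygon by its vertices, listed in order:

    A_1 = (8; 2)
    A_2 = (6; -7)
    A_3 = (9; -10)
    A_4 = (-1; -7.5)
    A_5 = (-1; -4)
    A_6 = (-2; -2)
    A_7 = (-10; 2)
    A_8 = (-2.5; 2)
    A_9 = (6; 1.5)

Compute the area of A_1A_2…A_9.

103.375

Apply Gauss's area formula: 2A = Σ (x_i·y_{i+1} − x_{i+1}·y_i), indices taken mod 9.
Cross-terms: -68, 3, -77.5, -3.5, -6, -24, -15, -15.75, 0  ⇒  Σ = -206.75
Area = |Σ|/2 = 103.375.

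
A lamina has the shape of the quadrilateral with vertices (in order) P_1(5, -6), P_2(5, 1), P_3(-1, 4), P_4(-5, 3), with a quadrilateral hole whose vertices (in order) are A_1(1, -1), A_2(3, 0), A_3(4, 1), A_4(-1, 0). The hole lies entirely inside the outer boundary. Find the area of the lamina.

Outer boundary:
Cross-terms: 35, 21, 17, 15  ⇒  Σ = 88
Area = |Σ|/2 = 44.
Hole:
Apply the shoelace formula: 2A = Σ (x_i·y_{i+1} − x_{i+1}·y_i), indices taken mod 4.
A_1→A_2: (1)(0) − (3)(-1) = 3
A_2→A_3: (3)(1) − (4)(0) = 3
A_3→A_4: (4)(0) − (-1)(1) = 1
A_4→A_1: (-1)(-1) − (1)(0) = 1
Σ = 8
Area = |Σ|/2 = 4.
Net area = 44 − 4 = 40.

40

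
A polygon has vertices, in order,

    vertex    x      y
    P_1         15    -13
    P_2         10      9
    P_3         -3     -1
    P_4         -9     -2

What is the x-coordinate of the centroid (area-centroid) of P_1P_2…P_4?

Apply the shoelace formula. First the cross-terms c_i = x_i·y_{i+1} − x_{i+1}·y_i:
  265, 17, -3, 147  ⇒  2A = 426, A = 213.
Then Σ (x_i + x_{i+1})·c_i = 7662, so x̄ = 7662 / (6·213) = 1277/213.

1277/213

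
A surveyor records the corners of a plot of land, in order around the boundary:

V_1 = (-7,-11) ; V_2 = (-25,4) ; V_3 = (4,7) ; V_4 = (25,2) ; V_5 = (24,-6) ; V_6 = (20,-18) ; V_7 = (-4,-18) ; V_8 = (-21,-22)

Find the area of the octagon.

Σ = (-303) + (-191) + (-167) + (-198) + (-312) + (-432) + (-290) + (77) = -1816
Area = |Σ|/2 = 908.

908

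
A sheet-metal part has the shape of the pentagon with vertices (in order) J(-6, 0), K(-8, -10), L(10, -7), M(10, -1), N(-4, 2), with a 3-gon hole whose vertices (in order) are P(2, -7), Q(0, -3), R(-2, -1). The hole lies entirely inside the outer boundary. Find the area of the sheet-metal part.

150

Outer boundary:
J→K: (-6)(-10) − (-8)(0) = 60
K→L: (-8)(-7) − (10)(-10) = 156
L→M: (10)(-1) − (10)(-7) = 60
M→N: (10)(2) − (-4)(-1) = 16
N→J: (-4)(0) − (-6)(2) = 12
Σ = 304
Area = |Σ|/2 = 152.
Hole:
Σ = (-6) + (-6) + (16) = 4
Area = |Σ|/2 = 2.
Net area = 152 − 2 = 150.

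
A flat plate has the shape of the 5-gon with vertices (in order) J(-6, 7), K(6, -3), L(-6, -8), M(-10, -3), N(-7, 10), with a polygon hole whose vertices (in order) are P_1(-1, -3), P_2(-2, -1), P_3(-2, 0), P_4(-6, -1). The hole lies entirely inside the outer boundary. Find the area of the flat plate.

125

Outer boundary:
Apply the shoelace (surveyor's) formula: 2A = Σ (x_i·y_{i+1} − x_{i+1}·y_i), indices taken mod 5.
J→K: (-6)(-3) − (6)(7) = -24
K→L: (6)(-8) − (-6)(-3) = -66
L→M: (-6)(-3) − (-10)(-8) = -62
M→N: (-10)(10) − (-7)(-3) = -121
N→J: (-7)(7) − (-6)(10) = 11
Σ = -262
Area = |Σ|/2 = 131.
Hole:
Σ = (-5) + (-2) + (2) + (17) = 12
Area = |Σ|/2 = 6.
Net area = 131 − 6 = 125.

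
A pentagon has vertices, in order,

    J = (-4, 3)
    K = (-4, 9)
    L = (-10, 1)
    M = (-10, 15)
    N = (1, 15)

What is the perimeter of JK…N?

|JK| = √((0)² + (6)²) = √36 = 6
|KL| = √((-6)² + (-8)²) = √100 = 10
|LM| = √((0)² + (14)²) = √196 = 14
|MN| = √((11)² + (0)²) = √121 = 11
|NJ| = √((-5)² + (-12)²) = √169 = 13
Perimeter = 6 + 10 + 14 + 11 + 13 = 54.

54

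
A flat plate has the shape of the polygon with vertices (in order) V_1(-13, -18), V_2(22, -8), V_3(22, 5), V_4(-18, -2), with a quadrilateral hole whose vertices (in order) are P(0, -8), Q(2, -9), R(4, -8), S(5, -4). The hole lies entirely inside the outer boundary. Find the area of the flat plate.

555

Outer boundary:
Apply the shoelace (surveyor's) formula: 2A = Σ (x_i·y_{i+1} − x_{i+1}·y_i), indices taken mod 4.
Σ = (500) + (286) + (46) + (298) = 1130
Area = |Σ|/2 = 565.
Hole:
Cross-terms: 16, 20, 24, -40  ⇒  Σ = 20
Area = |Σ|/2 = 10.
Net area = 565 − 10 = 555.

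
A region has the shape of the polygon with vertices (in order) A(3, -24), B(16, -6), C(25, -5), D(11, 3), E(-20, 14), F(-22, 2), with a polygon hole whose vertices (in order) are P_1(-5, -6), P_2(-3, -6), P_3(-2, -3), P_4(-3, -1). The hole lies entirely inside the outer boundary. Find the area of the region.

777.5

Outer boundary:
Apply the surveyor's formula: 2A = Σ (x_i·y_{i+1} − x_{i+1}·y_i), indices taken mod 6.
Σ = (366) + (70) + (130) + (214) + (268) + (522) = 1570
Area = |Σ|/2 = 785.
Hole:
Apply the shoelace formula: 2A = Σ (x_i·y_{i+1} − x_{i+1}·y_i), indices taken mod 4.
Σ = (12) + (-3) + (-7) + (13) = 15
Area = |Σ|/2 = 7.5.
Net area = 785 − 7.5 = 777.5.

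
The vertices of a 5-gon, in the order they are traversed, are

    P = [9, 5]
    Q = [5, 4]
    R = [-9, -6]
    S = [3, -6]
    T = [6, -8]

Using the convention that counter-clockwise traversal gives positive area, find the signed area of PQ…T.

Apply the shoelace formula: 2A = Σ (x_i·y_{i+1} − x_{i+1}·y_i), indices taken mod 5.
P→Q: (9)(4) − (5)(5) = 11
Q→R: (5)(-6) − (-9)(4) = 6
R→S: (-9)(-6) − (3)(-6) = 72
S→T: (3)(-8) − (6)(-6) = 12
T→P: (6)(5) − (9)(-8) = 102
Σ = 203
Signed area = Σ/2 = 101.5 (positive ⇒ counter-clockwise traversal).

101.5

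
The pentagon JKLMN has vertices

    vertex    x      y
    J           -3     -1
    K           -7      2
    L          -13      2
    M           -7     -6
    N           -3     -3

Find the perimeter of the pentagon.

|JK| = √((-4)² + (3)²) = √25 = 5
|KL| = √((-6)² + (0)²) = √36 = 6
|LM| = √((6)² + (-8)²) = √100 = 10
|MN| = √((4)² + (3)²) = √25 = 5
|NJ| = √((0)² + (2)²) = √4 = 2
Perimeter = 5 + 6 + 10 + 5 + 2 = 28.

28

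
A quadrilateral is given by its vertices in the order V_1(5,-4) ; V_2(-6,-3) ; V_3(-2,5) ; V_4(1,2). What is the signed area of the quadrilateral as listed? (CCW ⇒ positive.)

Σ = (-39) + (-36) + (-9) + (-14) = -98
Signed area = Σ/2 = -49 (negative ⇒ clockwise traversal).

-49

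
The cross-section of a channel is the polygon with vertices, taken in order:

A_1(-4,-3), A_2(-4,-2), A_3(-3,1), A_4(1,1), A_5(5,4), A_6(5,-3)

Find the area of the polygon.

40.5

Cross-terms: -4, -10, -4, -1, -35, -27  ⇒  Σ = -81
Area = |Σ|/2 = 40.5.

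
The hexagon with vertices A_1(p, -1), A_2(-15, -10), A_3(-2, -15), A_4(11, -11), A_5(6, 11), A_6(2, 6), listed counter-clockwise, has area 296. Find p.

-1

The doubled signed area Σ (x_i y_{i+1} − x_{i+1} y_i) is linear in p.
With p=0 it equals 576; the coefficient of p is -16 (from the two edges through A_1).
So -16·p + 576 = 2·296 = 592 ⇒ p = -1.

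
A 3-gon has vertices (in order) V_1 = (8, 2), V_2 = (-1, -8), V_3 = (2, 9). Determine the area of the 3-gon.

Apply the surveyor's formula: 2A = Σ (x_i·y_{i+1} − x_{i+1}·y_i), indices taken mod 3.
V_1→V_2: (8)(-8) − (-1)(2) = -62
V_2→V_3: (-1)(9) − (2)(-8) = 7
V_3→V_1: (2)(2) − (8)(9) = -68
Σ = -123
Area = |Σ|/2 = 61.5.

61.5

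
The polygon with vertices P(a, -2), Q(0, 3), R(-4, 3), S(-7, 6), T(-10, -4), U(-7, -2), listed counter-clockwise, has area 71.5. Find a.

8

Write out the shoelace sum; only the two edges meeting at P involve a:
2·Area = [((-7)·(-2) − a·(-2)) + (a·3 − 0·(-2))] + 89
       = 5·a + 103 = 143
⇒ a = 8.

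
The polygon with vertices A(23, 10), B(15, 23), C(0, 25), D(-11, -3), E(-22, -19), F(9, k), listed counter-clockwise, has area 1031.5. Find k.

-14

The doubled signed area Σ (x_i y_{i+1} − x_{i+1} y_i) is linear in k.
With k=0 it equals 1433; the coefficient of k is -45 (from the two edges through F).
So -45·k + 1433 = 2·1031.5 = 2063 ⇒ k = -14.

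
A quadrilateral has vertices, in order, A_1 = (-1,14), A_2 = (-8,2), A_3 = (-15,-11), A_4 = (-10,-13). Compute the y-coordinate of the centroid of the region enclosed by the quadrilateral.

Apply the surveyor's formula. First the cross-terms c_i = x_i·y_{i+1} − x_{i+1}·y_i:
  110, 118, 85, -153  ⇒  2A = 160, A = 80.
Then Σ (y_i + y_{i+1})·c_i = -1495, so ȳ = -1495 / (6·80) = -299/96.

-299/96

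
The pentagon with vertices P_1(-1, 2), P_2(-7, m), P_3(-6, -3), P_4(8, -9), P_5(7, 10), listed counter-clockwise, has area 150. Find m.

The doubled signed area Σ (x_i y_{i+1} − x_{i+1} y_i) is linear in m.
With m=0 it equals 280; the coefficient of m is 5 (from the two edges through P_2).
So 5·m + 280 = 2·150 = 300 ⇒ m = 4.

4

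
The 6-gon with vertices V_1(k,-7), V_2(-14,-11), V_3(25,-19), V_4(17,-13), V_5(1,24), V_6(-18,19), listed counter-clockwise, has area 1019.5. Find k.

The doubled signed area Σ (x_i y_{i+1} − x_{i+1} y_i) is linear in k.
With k=0 it equals 1439; the coefficient of k is -30 (from the two edges through V_1).
So -30·k + 1439 = 2·1019.5 = 2039 ⇒ k = -20.

-20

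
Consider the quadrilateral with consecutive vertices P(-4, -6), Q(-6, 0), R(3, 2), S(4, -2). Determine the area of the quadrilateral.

47

Apply the shoelace (surveyor's) formula: 2A = Σ (x_i·y_{i+1} − x_{i+1}·y_i), indices taken mod 4.
Cross-terms: -36, -12, -14, -32  ⇒  Σ = -94
Area = |Σ|/2 = 47.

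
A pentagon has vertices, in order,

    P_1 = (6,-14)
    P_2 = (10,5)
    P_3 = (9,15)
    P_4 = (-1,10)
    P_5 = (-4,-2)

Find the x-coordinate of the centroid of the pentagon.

261/70

Apply the shoelace (surveyor's) formula. First the cross-terms c_i = x_i·y_{i+1} − x_{i+1}·y_i:
  170, 105, 105, 42, 68  ⇒  2A = 490, A = 245.
Then Σ (x_i + x_{i+1})·c_i = 5481, so x̄ = 5481 / (6·245) = 261/70.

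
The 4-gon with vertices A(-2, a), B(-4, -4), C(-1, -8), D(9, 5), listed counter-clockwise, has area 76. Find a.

3

The doubled signed area Σ (x_i y_{i+1} − x_{i+1} y_i) is linear in a.
With a=0 it equals 113; the coefficient of a is 13 (from the two edges through A).
So 13·a + 113 = 2·76 = 152 ⇒ a = 3.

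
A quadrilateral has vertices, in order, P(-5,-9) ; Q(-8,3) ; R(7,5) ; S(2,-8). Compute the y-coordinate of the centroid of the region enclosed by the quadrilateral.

Apply the surveyor's formula. First the cross-terms c_i = x_i·y_{i+1} − x_{i+1}·y_i:
  -87, -61, -66, -58  ⇒  2A = -272, A = -136.
Then Σ (y_i + y_{i+1})·c_i = 1218, so ȳ = 1218 / (6·(-136)) = -203/136.

-203/136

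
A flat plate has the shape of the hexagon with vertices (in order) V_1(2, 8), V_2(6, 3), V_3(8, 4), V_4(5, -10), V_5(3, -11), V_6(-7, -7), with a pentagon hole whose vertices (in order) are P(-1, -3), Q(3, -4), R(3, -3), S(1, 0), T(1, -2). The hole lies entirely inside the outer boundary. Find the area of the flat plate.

147.5

Outer boundary:
Apply Gauss's area formula: 2A = Σ (x_i·y_{i+1} − x_{i+1}·y_i), indices taken mod 6.
V_1→V_2: (2)(3) − (6)(8) = -42
V_2→V_3: (6)(4) − (8)(3) = 0
V_3→V_4: (8)(-10) − (5)(4) = -100
V_4→V_5: (5)(-11) − (3)(-10) = -25
V_5→V_6: (3)(-7) − (-7)(-11) = -98
V_6→V_1: (-7)(8) − (2)(-7) = -42
Σ = -307
Area = |Σ|/2 = 153.5.
Hole:
Σ = (13) + (3) + (3) + (-2) + (-5) = 12
Area = |Σ|/2 = 6.
Net area = 153.5 − 6 = 147.5.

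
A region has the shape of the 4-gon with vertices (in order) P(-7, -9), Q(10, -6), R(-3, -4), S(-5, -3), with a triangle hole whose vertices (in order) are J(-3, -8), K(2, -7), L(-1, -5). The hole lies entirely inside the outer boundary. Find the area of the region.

37

Outer boundary:
Cross-terms: 132, -58, -11, 24  ⇒  Σ = 87
Area = |Σ|/2 = 43.5.
Hole:
Σ = (37) + (-17) + (-7) = 13
Area = |Σ|/2 = 6.5.
Net area = 43.5 − 6.5 = 37.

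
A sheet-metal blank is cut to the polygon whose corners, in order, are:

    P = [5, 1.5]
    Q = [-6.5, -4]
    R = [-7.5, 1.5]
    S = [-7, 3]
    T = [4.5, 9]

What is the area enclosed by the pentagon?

P→Q: (5)(-4) − (-6.5)(1.5) = -10.25
Q→R: (-6.5)(1.5) − (-7.5)(-4) = -39.75
R→S: (-7.5)(3) − (-7)(1.5) = -12
S→T: (-7)(9) − (4.5)(3) = -76.5
T→P: (4.5)(1.5) − (5)(9) = -38.25
Σ = -176.75
Area = |Σ|/2 = 88.375.

88.375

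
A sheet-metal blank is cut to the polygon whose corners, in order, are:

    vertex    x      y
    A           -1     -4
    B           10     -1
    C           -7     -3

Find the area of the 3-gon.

A→B: (-1)(-1) − (10)(-4) = 41
B→C: (10)(-3) − (-7)(-1) = -37
C→A: (-7)(-4) − (-1)(-3) = 25
Σ = 29
Area = |Σ|/2 = 14.5.

14.5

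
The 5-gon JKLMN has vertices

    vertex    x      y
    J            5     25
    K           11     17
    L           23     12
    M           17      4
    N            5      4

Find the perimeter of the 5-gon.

66

|JK| = √((6)² + (-8)²) = √100 = 10
|KL| = √((12)² + (-5)²) = √169 = 13
|LM| = √((-6)² + (-8)²) = √100 = 10
|MN| = √((-12)² + (0)²) = √144 = 12
|NJ| = √((0)² + (21)²) = √441 = 21
Perimeter = 10 + 13 + 10 + 12 + 21 = 66.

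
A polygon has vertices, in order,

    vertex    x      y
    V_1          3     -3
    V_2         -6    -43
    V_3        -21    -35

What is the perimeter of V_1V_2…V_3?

|V_1V_2| = √((-9)² + (-40)²) = √1681 = 41
|V_2V_3| = √((-15)² + (8)²) = √289 = 17
|V_3V_1| = √((24)² + (32)²) = √1600 = 40
Perimeter = 41 + 17 + 40 = 98.

98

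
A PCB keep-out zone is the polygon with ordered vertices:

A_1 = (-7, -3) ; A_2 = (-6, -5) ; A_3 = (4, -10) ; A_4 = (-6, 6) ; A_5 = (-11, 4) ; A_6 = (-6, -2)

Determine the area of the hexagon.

Σ = (17) + (80) + (-36) + (42) + (46) + (4) = 153
Area = |Σ|/2 = 76.5.

76.5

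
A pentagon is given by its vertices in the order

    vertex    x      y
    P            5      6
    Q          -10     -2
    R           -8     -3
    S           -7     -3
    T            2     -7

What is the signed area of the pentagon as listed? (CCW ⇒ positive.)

84.5

Apply the surveyor's formula: 2A = Σ (x_i·y_{i+1} − x_{i+1}·y_i), indices taken mod 5.
Σ = (50) + (14) + (3) + (55) + (47) = 169
Signed area = Σ/2 = 84.5 (positive ⇒ counter-clockwise traversal).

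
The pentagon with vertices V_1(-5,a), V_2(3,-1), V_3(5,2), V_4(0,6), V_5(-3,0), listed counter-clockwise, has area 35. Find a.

-1

The doubled signed area Σ (x_i y_{i+1} − x_{i+1} y_i) is linear in a.
With a=0 it equals 64; the coefficient of a is -6 (from the two edges through V_1).
So -6·a + 64 = 2·35 = 70 ⇒ a = -1.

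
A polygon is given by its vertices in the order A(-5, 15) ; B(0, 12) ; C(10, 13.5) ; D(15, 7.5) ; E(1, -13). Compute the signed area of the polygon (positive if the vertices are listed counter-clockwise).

-280

Apply Gauss's area formula: 2A = Σ (x_i·y_{i+1} − x_{i+1}·y_i), indices taken mod 5.
Σ = (-60) + (-120) + (-127.5) + (-202.5) + (-50) = -560
Signed area = Σ/2 = -280 (negative ⇒ clockwise traversal).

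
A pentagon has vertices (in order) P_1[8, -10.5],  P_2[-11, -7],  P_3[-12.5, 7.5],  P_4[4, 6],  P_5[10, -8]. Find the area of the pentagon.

289.75

Cross-terms: -171.5, -170, -105, -92, -41  ⇒  Σ = -579.5
Area = |Σ|/2 = 289.75.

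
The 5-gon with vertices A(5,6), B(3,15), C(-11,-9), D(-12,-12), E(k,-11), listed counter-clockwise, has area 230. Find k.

The doubled signed area Σ (x_i y_{i+1} − x_{i+1} y_i) is linear in k.
With k=0 it equals 406; the coefficient of k is 18 (from the two edges through E).
So 18·k + 406 = 2·230 = 460 ⇒ k = 3.

3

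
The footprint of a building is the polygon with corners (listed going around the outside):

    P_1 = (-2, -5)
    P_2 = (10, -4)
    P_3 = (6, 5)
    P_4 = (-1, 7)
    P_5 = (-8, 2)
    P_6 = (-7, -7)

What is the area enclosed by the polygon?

162

Apply the shoelace (surveyor's) formula: 2A = Σ (x_i·y_{i+1} − x_{i+1}·y_i), indices taken mod 6.
Σ = (58) + (74) + (47) + (54) + (70) + (21) = 324
Area = |Σ|/2 = 162.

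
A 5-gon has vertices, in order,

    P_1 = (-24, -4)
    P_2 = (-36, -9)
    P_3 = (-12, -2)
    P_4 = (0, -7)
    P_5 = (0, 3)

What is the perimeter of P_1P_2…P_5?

|P_1P_2| = √((-12)² + (-5)²) = √169 = 13
|P_2P_3| = √((24)² + (7)²) = √625 = 25
|P_3P_4| = √((12)² + (-5)²) = √169 = 13
|P_4P_5| = √((0)² + (10)²) = √100 = 10
|P_5P_1| = √((-24)² + (-7)²) = √625 = 25
Perimeter = 13 + 25 + 13 + 10 + 25 = 86.

86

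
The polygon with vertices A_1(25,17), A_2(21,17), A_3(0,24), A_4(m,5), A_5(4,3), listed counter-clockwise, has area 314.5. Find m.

-4

The doubled signed area Σ (x_i y_{i+1} − x_{i+1} y_i) is linear in m.
With m=0 it equals 545; the coefficient of m is -21 (from the two edges through A_4).
So -21·m + 545 = 2·314.5 = 629 ⇒ m = -4.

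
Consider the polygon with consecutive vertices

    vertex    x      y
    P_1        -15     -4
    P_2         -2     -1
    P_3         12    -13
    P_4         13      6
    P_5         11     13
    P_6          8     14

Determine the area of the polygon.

308.5

Apply Gauss's area formula: 2A = Σ (x_i·y_{i+1} − x_{i+1}·y_i), indices taken mod 6.
Σ = (7) + (38) + (241) + (103) + (50) + (178) = 617
Area = |Σ|/2 = 308.5.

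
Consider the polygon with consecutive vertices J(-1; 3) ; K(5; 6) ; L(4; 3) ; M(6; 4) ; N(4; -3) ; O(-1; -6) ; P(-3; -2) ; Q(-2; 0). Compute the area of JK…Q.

59.5

Σ = (-21) + (-9) + (-2) + (-34) + (-27) + (-16) + (-4) + (-6) = -119
Area = |Σ|/2 = 59.5.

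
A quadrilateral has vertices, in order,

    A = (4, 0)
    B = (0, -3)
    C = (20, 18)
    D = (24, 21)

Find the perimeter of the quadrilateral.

68

|AB| = √((-4)² + (-3)²) = √25 = 5
|BC| = √((20)² + (21)²) = √841 = 29
|CD| = √((4)² + (3)²) = √25 = 5
|DA| = √((-20)² + (-21)²) = √841 = 29
Perimeter = 5 + 29 + 5 + 29 = 68.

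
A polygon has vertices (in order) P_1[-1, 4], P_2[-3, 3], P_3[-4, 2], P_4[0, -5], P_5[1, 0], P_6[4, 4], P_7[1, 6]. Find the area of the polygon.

Apply the shoelace (surveyor's) formula: 2A = Σ (x_i·y_{i+1} − x_{i+1}·y_i), indices taken mod 7.
Σ = (9) + (6) + (20) + (5) + (4) + (20) + (10) = 74
Area = |Σ|/2 = 37.

37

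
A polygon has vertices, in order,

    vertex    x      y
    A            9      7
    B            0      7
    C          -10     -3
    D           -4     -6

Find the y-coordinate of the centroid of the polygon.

28/23

Apply Gauss's area formula. First the cross-terms c_i = x_i·y_{i+1} − x_{i+1}·y_i:
  63, 70, 48, 26  ⇒  2A = 207, A = 103.5.
Then Σ (y_i + y_{i+1})·c_i = 756, so ȳ = 756 / (6·103.5) = 28/23.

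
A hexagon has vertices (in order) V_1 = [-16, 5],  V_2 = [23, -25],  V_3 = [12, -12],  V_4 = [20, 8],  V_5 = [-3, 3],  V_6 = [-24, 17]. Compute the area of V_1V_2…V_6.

Cross-terms: 285, 24, 336, 84, 21, 152  ⇒  Σ = 902
Area = |Σ|/2 = 451.

451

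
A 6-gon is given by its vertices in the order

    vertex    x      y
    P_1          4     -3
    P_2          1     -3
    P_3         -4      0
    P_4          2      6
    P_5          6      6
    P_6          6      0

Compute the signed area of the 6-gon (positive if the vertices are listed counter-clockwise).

Apply the shoelace formula: 2A = Σ (x_i·y_{i+1} − x_{i+1}·y_i), indices taken mod 6.
P_1→P_2: (4)(-3) − (1)(-3) = -9
P_2→P_3: (1)(0) − (-4)(-3) = -12
P_3→P_4: (-4)(6) − (2)(0) = -24
P_4→P_5: (2)(6) − (6)(6) = -24
P_5→P_6: (6)(0) − (6)(6) = -36
P_6→P_1: (6)(-3) − (4)(0) = -18
Σ = -123
Signed area = Σ/2 = -61.5 (negative ⇒ clockwise traversal).

-61.5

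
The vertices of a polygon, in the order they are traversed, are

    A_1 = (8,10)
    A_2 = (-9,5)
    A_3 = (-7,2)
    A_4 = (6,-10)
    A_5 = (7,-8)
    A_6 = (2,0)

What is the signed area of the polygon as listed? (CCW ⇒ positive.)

131.5

Σ = (130) + (17) + (58) + (22) + (16) + (20) = 263
Signed area = Σ/2 = 131.5 (positive ⇒ counter-clockwise traversal).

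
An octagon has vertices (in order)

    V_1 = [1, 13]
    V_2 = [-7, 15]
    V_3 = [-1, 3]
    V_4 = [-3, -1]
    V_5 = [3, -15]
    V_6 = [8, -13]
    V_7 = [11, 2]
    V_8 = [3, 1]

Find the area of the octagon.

220.5

Σ = (106) + (-6) + (10) + (48) + (81) + (159) + (5) + (38) = 441
Area = |Σ|/2 = 220.5.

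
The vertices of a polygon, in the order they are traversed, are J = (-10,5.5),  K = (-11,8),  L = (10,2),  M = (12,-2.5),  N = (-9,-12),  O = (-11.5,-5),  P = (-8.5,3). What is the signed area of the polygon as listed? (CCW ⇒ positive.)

Apply the surveyor's formula: 2A = Σ (x_i·y_{i+1} − x_{i+1}·y_i), indices taken mod 7.
Σ = (-19.5) + (-102) + (-49) + (-166.5) + (-93) + (-77) + (-16.75) = -523.75
Signed area = Σ/2 = -261.875 (negative ⇒ clockwise traversal).

-261.875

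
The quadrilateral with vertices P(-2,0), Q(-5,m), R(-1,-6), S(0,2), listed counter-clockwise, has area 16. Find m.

Write out the shoelace sum; only the two edges meeting at Q involve m:
2·Area = [((-2)·m − (-5)·0) + ((-5)·(-6) − (-1)·m)] + 2
       = -1·m + 32 = 32
⇒ m = 0.

0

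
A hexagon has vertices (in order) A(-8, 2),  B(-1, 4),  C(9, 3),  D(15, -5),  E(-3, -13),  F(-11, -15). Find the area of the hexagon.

Apply the shoelace (surveyor's) formula: 2A = Σ (x_i·y_{i+1} − x_{i+1}·y_i), indices taken mod 6.
A→B: (-8)(4) − (-1)(2) = -30
B→C: (-1)(3) − (9)(4) = -39
C→D: (9)(-5) − (15)(3) = -90
D→E: (15)(-13) − (-3)(-5) = -210
E→F: (-3)(-15) − (-11)(-13) = -98
F→A: (-11)(2) − (-8)(-15) = -142
Σ = -609
Area = |Σ|/2 = 304.5.

304.5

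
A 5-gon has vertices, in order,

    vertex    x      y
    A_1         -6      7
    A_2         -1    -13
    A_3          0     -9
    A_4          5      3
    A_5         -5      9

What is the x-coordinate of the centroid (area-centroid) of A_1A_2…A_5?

Apply Gauss's area formula. First the cross-terms c_i = x_i·y_{i+1} − x_{i+1}·y_i:
  85, 9, 45, 60, 19  ⇒  2A = 218, A = 109.
Then Σ (x_i + x_{i+1})·c_i = -588, so x̄ = -588 / (6·109) = -98/109.

-98/109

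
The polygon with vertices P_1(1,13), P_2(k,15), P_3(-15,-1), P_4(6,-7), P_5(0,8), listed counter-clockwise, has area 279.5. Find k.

-12

The doubled signed area Σ (x_i y_{i+1} − x_{i+1} y_i) is linear in k.
With k=0 it equals 391; the coefficient of k is -14 (from the two edges through P_2).
So -14·k + 391 = 2·279.5 = 559 ⇒ k = -12.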